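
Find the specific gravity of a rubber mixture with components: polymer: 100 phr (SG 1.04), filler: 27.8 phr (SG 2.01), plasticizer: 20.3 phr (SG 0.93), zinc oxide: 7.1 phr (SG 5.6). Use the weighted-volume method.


Sum of weights = 155.2
Volume contributions:
  polymer: 100/1.04 = 96.1538
  filler: 27.8/2.01 = 13.8308
  plasticizer: 20.3/0.93 = 21.8280
  zinc oxide: 7.1/5.6 = 1.2679
Sum of volumes = 133.0805
SG = 155.2 / 133.0805 = 1.166

SG = 1.166


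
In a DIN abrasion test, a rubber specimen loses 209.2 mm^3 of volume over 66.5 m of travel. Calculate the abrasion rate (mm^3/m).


Rate = volume_loss / distance
= 209.2 / 66.5
= 3.146 mm^3/m

3.146 mm^3/m


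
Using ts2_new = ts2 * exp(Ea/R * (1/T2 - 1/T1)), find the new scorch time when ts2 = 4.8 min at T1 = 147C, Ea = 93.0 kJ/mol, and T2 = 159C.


Convert temperatures: T1 = 147 + 273.15 = 420.15 K, T2 = 159 + 273.15 = 432.15 K
ts2_new = 4.8 * exp(93000 / 8.314 * (1/432.15 - 1/420.15))
1/T2 - 1/T1 = -6.6091e-05
ts2_new = 2.29 min

2.29 min


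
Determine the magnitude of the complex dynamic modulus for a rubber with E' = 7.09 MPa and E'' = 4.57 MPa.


|E*| = sqrt(E'^2 + E''^2)
= sqrt(7.09^2 + 4.57^2)
= sqrt(50.2681 + 20.8849)
= 8.435 MPa

8.435 MPa


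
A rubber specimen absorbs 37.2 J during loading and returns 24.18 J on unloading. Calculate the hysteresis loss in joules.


Hysteresis loss = loading - unloading
= 37.2 - 24.18
= 13.02 J

13.02 J


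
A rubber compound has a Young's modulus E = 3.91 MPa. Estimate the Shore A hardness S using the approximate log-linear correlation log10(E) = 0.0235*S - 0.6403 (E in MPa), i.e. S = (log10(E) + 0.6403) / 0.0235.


log10(E) = 0.0235*S - 0.6403  =>  S = (log10(E) + 0.6403) / 0.0235
log10(3.91) = 0.592177
S = (0.592177 + 0.6403) / 0.0235 = 1.232477 / 0.0235
S = 52.4

Shore A = 52.4


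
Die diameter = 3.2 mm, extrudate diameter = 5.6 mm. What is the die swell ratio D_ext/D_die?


Die swell ratio = D_extrudate / D_die
= 5.6 / 3.2
= 1.75

Die swell = 1.75


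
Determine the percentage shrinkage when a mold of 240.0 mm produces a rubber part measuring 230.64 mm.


Shrinkage = (mold - part) / mold * 100
= (240.0 - 230.64) / 240.0 * 100
= 9.36 / 240.0 * 100
= 3.9%

3.9%


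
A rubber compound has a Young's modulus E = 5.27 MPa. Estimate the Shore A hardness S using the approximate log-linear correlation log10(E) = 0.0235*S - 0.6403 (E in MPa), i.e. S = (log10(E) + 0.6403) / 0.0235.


log10(E) = 0.0235*S - 0.6403  =>  S = (log10(E) + 0.6403) / 0.0235
log10(5.27) = 0.721811
S = (0.721811 + 0.6403) / 0.0235 = 1.362111 / 0.0235
S = 58.0

Shore A = 58.0


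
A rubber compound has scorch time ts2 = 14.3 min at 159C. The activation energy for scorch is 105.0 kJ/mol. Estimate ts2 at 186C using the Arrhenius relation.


Convert temperatures: T1 = 159 + 273.15 = 432.15 K, T2 = 186 + 273.15 = 459.15 K
ts2_new = 14.3 * exp(105000 / 8.314 * (1/459.15 - 1/432.15))
1/T2 - 1/T1 = -1.3607e-04
ts2_new = 2.56 min

2.56 min


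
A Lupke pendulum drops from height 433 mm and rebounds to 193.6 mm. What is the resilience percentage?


Resilience = h_rebound / h_drop * 100
= 193.6 / 433 * 100
= 44.7%

44.7%


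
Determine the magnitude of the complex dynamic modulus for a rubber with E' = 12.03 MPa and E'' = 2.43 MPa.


|E*| = sqrt(E'^2 + E''^2)
= sqrt(12.03^2 + 2.43^2)
= sqrt(144.7209 + 5.9049)
= 12.273 MPa

12.273 MPa


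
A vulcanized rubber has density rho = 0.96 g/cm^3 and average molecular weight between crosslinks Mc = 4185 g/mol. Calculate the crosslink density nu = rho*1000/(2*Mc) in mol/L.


nu = rho * 1000 / (2 * Mc)
nu = 0.96 * 1000 / (2 * 4185)
nu = 960.0 / 8370
nu = 0.1147 mol/L

0.1147 mol/L


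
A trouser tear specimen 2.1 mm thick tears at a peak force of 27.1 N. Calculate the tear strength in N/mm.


Tear strength = force / thickness
= 27.1 / 2.1
= 12.9 N/mm

12.9 N/mm


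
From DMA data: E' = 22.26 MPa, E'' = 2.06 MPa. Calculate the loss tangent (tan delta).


tan delta = E'' / E'
= 2.06 / 22.26
= 0.0925

tan delta = 0.0925


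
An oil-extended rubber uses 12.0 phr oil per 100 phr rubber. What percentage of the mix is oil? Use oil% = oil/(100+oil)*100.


Oil % = oil / (100 + oil) * 100
= 12.0 / (100 + 12.0) * 100
= 12.0 / 112.0 * 100
= 10.71%

10.71%


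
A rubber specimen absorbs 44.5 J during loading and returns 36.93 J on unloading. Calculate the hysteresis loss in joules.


Hysteresis loss = loading - unloading
= 44.5 - 36.93
= 7.57 J

7.57 J


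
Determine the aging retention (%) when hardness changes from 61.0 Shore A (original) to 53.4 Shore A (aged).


Retention = aged / original * 100
= 53.4 / 61.0 * 100
= 87.5%

87.5%


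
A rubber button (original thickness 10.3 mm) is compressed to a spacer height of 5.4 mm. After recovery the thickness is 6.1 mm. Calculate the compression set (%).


CS = (t0 - recovered) / (t0 - ts) * 100
= (10.3 - 6.1) / (10.3 - 5.4) * 100
= 4.2 / 4.9 * 100
= 85.7%

85.7%


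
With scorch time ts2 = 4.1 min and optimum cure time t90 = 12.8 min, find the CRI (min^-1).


CRI = 100 / (t90 - ts2)
= 100 / (12.8 - 4.1)
= 100 / 8.7
= 11.49 min^-1

11.49 min^-1


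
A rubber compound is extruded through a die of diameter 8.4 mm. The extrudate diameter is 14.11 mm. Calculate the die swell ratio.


Die swell ratio = D_extrudate / D_die
= 14.11 / 8.4
= 1.68

Die swell = 1.68


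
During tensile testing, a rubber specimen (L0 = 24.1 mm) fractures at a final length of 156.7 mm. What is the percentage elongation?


Elongation = (Lf - L0) / L0 * 100
= (156.7 - 24.1) / 24.1 * 100
= 132.6 / 24.1 * 100
= 550.2%

550.2%


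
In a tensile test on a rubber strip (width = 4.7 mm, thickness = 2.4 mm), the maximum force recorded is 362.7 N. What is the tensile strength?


Area = width * thickness = 4.7 * 2.4 = 11.28 mm^2
TS = force / area = 362.7 / 11.28 = 32.15 MPa

32.15 MPa


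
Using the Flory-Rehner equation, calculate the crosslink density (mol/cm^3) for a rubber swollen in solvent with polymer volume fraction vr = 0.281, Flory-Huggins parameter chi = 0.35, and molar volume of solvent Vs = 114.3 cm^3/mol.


ln(1 - vr) = ln(1 - 0.281) = -0.3299
Numerator = -((-0.3299) + 0.281 + 0.35 * 0.281^2) = 0.0213
Denominator = 114.3 * (0.281^(1/3) - 0.281/2) = 58.8063
nu = 0.0213 / 58.8063 = 3.6148e-04 mol/cm^3

3.6148e-04 mol/cm^3


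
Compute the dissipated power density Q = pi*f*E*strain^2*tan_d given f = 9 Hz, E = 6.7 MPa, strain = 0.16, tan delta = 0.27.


Q = pi * f * E * strain^2 * tan_d
= pi * 9 * 6.7 * 0.16^2 * 0.27
= pi * 9 * 6.7 * 0.0256 * 0.27
= 1.3094

Q = 1.3094


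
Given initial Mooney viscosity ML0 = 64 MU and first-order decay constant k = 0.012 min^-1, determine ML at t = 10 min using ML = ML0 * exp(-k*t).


ML = ML0 * exp(-k * t)
ML = 64 * exp(-0.012 * 10)
ML = 64 * 0.8869
ML = 56.76 MU

56.76 MU


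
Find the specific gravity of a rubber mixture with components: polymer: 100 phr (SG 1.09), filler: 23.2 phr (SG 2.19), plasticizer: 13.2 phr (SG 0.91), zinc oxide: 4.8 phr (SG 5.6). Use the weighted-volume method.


Sum of weights = 141.2
Volume contributions:
  polymer: 100/1.09 = 91.7431
  filler: 23.2/2.19 = 10.5936
  plasticizer: 13.2/0.91 = 14.5055
  zinc oxide: 4.8/5.6 = 0.8571
Sum of volumes = 117.6994
SG = 141.2 / 117.6994 = 1.2

SG = 1.2


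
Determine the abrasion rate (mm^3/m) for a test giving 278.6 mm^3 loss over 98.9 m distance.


Rate = volume_loss / distance
= 278.6 / 98.9
= 2.817 mm^3/m

2.817 mm^3/m


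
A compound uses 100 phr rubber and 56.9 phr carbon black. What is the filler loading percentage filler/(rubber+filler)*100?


Filler % = filler / (rubber + filler) * 100
= 56.9 / (100 + 56.9) * 100
= 56.9 / 156.9 * 100
= 36.27%

36.27%


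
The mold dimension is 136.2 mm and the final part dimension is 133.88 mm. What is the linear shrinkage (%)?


Shrinkage = (mold - part) / mold * 100
= (136.2 - 133.88) / 136.2 * 100
= 2.32 / 136.2 * 100
= 1.7%

1.7%


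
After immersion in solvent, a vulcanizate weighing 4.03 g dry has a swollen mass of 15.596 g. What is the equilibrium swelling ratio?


Q = W_swollen / W_dry
Q = 15.596 / 4.03
Q = 3.87

Q = 3.87


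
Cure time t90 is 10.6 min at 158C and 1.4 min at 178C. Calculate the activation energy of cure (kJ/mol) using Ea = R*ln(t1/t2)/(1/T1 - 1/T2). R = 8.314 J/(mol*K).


T1 = 431.15 K, T2 = 451.15 K
1/T1 - 1/T2 = 1.0282e-04
ln(t1/t2) = ln(10.6/1.4) = 2.0244
Ea = 8.314 * 2.0244 / 1.0282e-04 = 163689.8660 J/mol
Ea = 163.69 kJ/mol

163.69 kJ/mol


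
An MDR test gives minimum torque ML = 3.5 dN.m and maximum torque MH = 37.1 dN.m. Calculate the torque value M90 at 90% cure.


M90 = ML + 0.9 * (MH - ML)
M90 = 3.5 + 0.9 * (37.1 - 3.5)
M90 = 3.5 + 0.9 * 33.6
M90 = 33.74 dN.m

33.74 dN.m


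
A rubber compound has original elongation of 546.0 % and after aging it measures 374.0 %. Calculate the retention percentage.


Retention = aged / original * 100
= 374.0 / 546.0 * 100
= 68.5%

68.5%


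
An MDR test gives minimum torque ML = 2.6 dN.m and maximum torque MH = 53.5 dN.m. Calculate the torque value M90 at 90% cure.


M90 = ML + 0.9 * (MH - ML)
M90 = 2.6 + 0.9 * (53.5 - 2.6)
M90 = 2.6 + 0.9 * 50.9
M90 = 48.41 dN.m

48.41 dN.m


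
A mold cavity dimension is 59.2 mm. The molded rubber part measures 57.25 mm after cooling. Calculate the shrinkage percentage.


Shrinkage = (mold - part) / mold * 100
= (59.2 - 57.25) / 59.2 * 100
= 1.95 / 59.2 * 100
= 3.29%

3.29%


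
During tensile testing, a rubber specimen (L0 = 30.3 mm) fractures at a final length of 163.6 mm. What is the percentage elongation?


Elongation = (Lf - L0) / L0 * 100
= (163.6 - 30.3) / 30.3 * 100
= 133.3 / 30.3 * 100
= 439.9%

439.9%


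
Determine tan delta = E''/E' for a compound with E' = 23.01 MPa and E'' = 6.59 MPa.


tan delta = E'' / E'
= 6.59 / 23.01
= 0.2864

tan delta = 0.2864


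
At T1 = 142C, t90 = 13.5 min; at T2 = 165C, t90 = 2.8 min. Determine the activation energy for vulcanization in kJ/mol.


T1 = 415.15 K, T2 = 438.15 K
1/T1 - 1/T2 = 1.2644e-04
ln(t1/t2) = ln(13.5/2.8) = 1.5731
Ea = 8.314 * 1.5731 / 1.2644e-04 = 103432.7723 J/mol
Ea = 103.43 kJ/mol

103.43 kJ/mol


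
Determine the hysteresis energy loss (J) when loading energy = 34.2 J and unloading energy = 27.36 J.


Hysteresis loss = loading - unloading
= 34.2 - 27.36
= 6.84 J

6.84 J


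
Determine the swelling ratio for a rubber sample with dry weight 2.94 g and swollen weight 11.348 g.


Q = W_swollen / W_dry
Q = 11.348 / 2.94
Q = 3.86

Q = 3.86


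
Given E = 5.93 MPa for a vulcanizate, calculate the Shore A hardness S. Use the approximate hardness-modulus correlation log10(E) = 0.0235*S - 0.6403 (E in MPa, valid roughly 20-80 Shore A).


log10(E) = 0.0235*S - 0.6403  =>  S = (log10(E) + 0.6403) / 0.0235
log10(5.93) = 0.773055
S = (0.773055 + 0.6403) / 0.0235 = 1.413355 / 0.0235
S = 60.1

Shore A = 60.1


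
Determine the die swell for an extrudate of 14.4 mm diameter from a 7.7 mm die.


Die swell ratio = D_extrudate / D_die
= 14.4 / 7.7
= 1.87

Die swell = 1.87


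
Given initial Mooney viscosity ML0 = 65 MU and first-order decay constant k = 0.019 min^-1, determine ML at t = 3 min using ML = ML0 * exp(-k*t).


ML = ML0 * exp(-k * t)
ML = 65 * exp(-0.019 * 3)
ML = 65 * 0.9446
ML = 61.4 MU

61.4 MU


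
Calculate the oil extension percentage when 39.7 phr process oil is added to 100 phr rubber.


Oil % = oil / (100 + oil) * 100
= 39.7 / (100 + 39.7) * 100
= 39.7 / 139.7 * 100
= 28.42%

28.42%


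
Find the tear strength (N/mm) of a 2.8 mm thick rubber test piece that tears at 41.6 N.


Tear strength = force / thickness
= 41.6 / 2.8
= 14.86 N/mm

14.86 N/mm


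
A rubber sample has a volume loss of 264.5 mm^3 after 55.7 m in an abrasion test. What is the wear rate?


Rate = volume_loss / distance
= 264.5 / 55.7
= 4.749 mm^3/m

4.749 mm^3/m


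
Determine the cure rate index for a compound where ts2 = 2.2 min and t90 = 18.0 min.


CRI = 100 / (t90 - ts2)
= 100 / (18.0 - 2.2)
= 100 / 15.8
= 6.33 min^-1

6.33 min^-1


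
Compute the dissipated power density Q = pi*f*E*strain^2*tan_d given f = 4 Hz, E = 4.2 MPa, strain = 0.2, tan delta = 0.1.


Q = pi * f * E * strain^2 * tan_d
= pi * 4 * 4.2 * 0.2^2 * 0.1
= pi * 4 * 4.2 * 0.0400 * 0.1
= 0.2111

Q = 0.2111


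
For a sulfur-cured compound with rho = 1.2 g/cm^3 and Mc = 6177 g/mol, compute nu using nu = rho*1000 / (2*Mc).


nu = rho * 1000 / (2 * Mc)
nu = 1.2 * 1000 / (2 * 6177)
nu = 1200.0 / 12354
nu = 0.0971 mol/L

0.0971 mol/L


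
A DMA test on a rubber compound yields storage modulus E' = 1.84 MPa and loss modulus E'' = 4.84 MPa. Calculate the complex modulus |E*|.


|E*| = sqrt(E'^2 + E''^2)
= sqrt(1.84^2 + 4.84^2)
= sqrt(3.3856 + 23.4256)
= 5.178 MPa

5.178 MPa


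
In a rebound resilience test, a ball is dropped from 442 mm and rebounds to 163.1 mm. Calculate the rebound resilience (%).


Resilience = h_rebound / h_drop * 100
= 163.1 / 442 * 100
= 36.9%

36.9%


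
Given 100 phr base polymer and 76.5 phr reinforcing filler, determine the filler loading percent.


Filler % = filler / (rubber + filler) * 100
= 76.5 / (100 + 76.5) * 100
= 76.5 / 176.5 * 100
= 43.34%

43.34%


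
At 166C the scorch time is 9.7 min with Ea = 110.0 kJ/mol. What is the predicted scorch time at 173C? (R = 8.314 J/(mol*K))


Convert temperatures: T1 = 166 + 273.15 = 439.15 K, T2 = 173 + 273.15 = 446.15 K
ts2_new = 9.7 * exp(110000 / 8.314 * (1/446.15 - 1/439.15))
1/T2 - 1/T1 = -3.5728e-05
ts2_new = 6.05 min

6.05 min


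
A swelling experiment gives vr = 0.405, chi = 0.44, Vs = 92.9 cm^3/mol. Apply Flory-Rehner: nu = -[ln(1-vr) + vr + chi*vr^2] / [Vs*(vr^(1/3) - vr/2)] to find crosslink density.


ln(1 - vr) = ln(1 - 0.405) = -0.5192
Numerator = -((-0.5192) + 0.405 + 0.44 * 0.405^2) = 0.0420
Denominator = 92.9 * (0.405^(1/3) - 0.405/2) = 49.9211
nu = 0.0420 / 49.9211 = 8.4179e-04 mol/cm^3

8.4179e-04 mol/cm^3


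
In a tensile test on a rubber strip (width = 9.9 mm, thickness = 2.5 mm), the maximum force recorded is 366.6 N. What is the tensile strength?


Area = width * thickness = 9.9 * 2.5 = 24.75 mm^2
TS = force / area = 366.6 / 24.75 = 14.81 MPa

14.81 MPa


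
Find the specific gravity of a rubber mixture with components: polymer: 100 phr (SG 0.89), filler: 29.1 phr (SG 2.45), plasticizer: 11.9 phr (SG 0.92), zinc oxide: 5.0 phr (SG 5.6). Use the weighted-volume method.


Sum of weights = 146.0
Volume contributions:
  polymer: 100/0.89 = 112.3596
  filler: 29.1/2.45 = 11.8776
  plasticizer: 11.9/0.92 = 12.9348
  zinc oxide: 5.0/5.6 = 0.8929
Sum of volumes = 138.0647
SG = 146.0 / 138.0647 = 1.057

SG = 1.057


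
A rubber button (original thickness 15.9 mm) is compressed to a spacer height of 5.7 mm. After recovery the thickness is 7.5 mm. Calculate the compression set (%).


CS = (t0 - recovered) / (t0 - ts) * 100
= (15.9 - 7.5) / (15.9 - 5.7) * 100
= 8.4 / 10.2 * 100
= 82.4%

82.4%


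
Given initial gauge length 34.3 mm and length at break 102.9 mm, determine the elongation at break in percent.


Elongation = (Lf - L0) / L0 * 100
= (102.9 - 34.3) / 34.3 * 100
= 68.6 / 34.3 * 100
= 200.0%

200.0%


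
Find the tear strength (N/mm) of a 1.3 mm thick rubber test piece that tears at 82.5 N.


Tear strength = force / thickness
= 82.5 / 1.3
= 63.46 N/mm

63.46 N/mm


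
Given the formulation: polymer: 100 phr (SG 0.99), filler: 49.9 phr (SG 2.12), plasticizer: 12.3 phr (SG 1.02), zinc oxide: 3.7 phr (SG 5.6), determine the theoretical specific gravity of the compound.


Sum of weights = 165.9
Volume contributions:
  polymer: 100/0.99 = 101.0101
  filler: 49.9/2.12 = 23.5377
  plasticizer: 12.3/1.02 = 12.0588
  zinc oxide: 3.7/5.6 = 0.6607
Sum of volumes = 137.2674
SG = 165.9 / 137.2674 = 1.209

SG = 1.209


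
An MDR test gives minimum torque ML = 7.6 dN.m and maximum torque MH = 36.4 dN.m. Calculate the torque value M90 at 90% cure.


M90 = ML + 0.9 * (MH - ML)
M90 = 7.6 + 0.9 * (36.4 - 7.6)
M90 = 7.6 + 0.9 * 28.8
M90 = 33.52 dN.m

33.52 dN.m


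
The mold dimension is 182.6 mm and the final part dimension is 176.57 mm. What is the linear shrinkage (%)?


Shrinkage = (mold - part) / mold * 100
= (182.6 - 176.57) / 182.6 * 100
= 6.03 / 182.6 * 100
= 3.3%

3.3%


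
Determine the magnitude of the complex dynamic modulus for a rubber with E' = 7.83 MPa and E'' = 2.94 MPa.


|E*| = sqrt(E'^2 + E''^2)
= sqrt(7.83^2 + 2.94^2)
= sqrt(61.3089 + 8.6436)
= 8.364 MPa

8.364 MPa


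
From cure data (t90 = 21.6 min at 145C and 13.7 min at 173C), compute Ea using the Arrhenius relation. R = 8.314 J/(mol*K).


T1 = 418.15 K, T2 = 446.15 K
1/T1 - 1/T2 = 1.5009e-04
ln(t1/t2) = ln(21.6/13.7) = 0.4553
Ea = 8.314 * 0.4553 / 1.5009e-04 = 25220.8800 J/mol
Ea = 25.22 kJ/mol

25.22 kJ/mol


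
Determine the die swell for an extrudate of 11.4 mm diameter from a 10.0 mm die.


Die swell ratio = D_extrudate / D_die
= 11.4 / 10.0
= 1.14

Die swell = 1.14


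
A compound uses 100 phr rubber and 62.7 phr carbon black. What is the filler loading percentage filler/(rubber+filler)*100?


Filler % = filler / (rubber + filler) * 100
= 62.7 / (100 + 62.7) * 100
= 62.7 / 162.7 * 100
= 38.54%

38.54%


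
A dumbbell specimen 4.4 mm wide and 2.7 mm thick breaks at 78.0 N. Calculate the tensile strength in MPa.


Area = width * thickness = 4.4 * 2.7 = 11.88 mm^2
TS = force / area = 78.0 / 11.88 = 6.57 MPa

6.57 MPa


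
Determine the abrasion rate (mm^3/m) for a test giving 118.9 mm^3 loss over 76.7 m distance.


Rate = volume_loss / distance
= 118.9 / 76.7
= 1.55 mm^3/m

1.55 mm^3/m


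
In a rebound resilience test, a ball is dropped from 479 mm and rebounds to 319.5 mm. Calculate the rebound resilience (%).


Resilience = h_rebound / h_drop * 100
= 319.5 / 479 * 100
= 66.7%

66.7%


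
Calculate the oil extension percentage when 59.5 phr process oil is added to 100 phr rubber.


Oil % = oil / (100 + oil) * 100
= 59.5 / (100 + 59.5) * 100
= 59.5 / 159.5 * 100
= 37.3%

37.3%


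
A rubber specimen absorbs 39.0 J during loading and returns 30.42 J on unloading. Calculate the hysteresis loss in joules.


Hysteresis loss = loading - unloading
= 39.0 - 30.42
= 8.58 J

8.58 J


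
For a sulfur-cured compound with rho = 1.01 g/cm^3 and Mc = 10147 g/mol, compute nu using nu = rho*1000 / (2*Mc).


nu = rho * 1000 / (2 * Mc)
nu = 1.01 * 1000 / (2 * 10147)
nu = 1010.0 / 20294
nu = 0.0498 mol/L

0.0498 mol/L


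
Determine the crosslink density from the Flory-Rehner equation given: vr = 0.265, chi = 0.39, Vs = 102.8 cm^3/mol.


ln(1 - vr) = ln(1 - 0.265) = -0.3079
Numerator = -((-0.3079) + 0.265 + 0.39 * 0.265^2) = 0.0155
Denominator = 102.8 * (0.265^(1/3) - 0.265/2) = 52.4091
nu = 0.0155 / 52.4091 = 2.9569e-04 mol/cm^3

2.9569e-04 mol/cm^3


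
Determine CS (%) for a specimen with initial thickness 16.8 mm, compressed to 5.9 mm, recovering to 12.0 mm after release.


CS = (t0 - recovered) / (t0 - ts) * 100
= (16.8 - 12.0) / (16.8 - 5.9) * 100
= 4.8 / 10.9 * 100
= 44.0%

44.0%


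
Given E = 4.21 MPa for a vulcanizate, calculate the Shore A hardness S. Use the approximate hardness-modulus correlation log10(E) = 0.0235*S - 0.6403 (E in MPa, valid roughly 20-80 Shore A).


log10(E) = 0.0235*S - 0.6403  =>  S = (log10(E) + 0.6403) / 0.0235
log10(4.21) = 0.624282
S = (0.624282 + 0.6403) / 0.0235 = 1.264582 / 0.0235
S = 53.8

Shore A = 53.8


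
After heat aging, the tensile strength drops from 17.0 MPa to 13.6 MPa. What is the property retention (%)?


Retention = aged / original * 100
= 13.6 / 17.0 * 100
= 80.0%

80.0%


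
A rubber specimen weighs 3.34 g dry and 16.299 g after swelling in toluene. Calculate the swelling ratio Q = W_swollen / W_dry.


Q = W_swollen / W_dry
Q = 16.299 / 3.34
Q = 4.88

Q = 4.88


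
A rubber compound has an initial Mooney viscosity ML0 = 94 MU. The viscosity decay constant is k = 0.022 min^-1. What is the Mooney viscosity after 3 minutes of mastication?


ML = ML0 * exp(-k * t)
ML = 94 * exp(-0.022 * 3)
ML = 94 * 0.9361
ML = 88.0 MU

88.0 MU


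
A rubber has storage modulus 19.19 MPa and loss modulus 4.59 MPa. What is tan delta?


tan delta = E'' / E'
= 4.59 / 19.19
= 0.2392

tan delta = 0.2392


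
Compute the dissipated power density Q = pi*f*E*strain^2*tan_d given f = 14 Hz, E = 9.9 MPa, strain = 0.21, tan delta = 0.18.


Q = pi * f * E * strain^2 * tan_d
= pi * 14 * 9.9 * 0.21^2 * 0.18
= pi * 14 * 9.9 * 0.0441 * 0.18
= 3.4564

Q = 3.4564


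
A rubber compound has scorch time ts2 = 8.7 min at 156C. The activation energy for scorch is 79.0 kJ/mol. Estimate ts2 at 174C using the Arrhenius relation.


Convert temperatures: T1 = 156 + 273.15 = 429.15 K, T2 = 174 + 273.15 = 447.15 K
ts2_new = 8.7 * exp(79000 / 8.314 * (1/447.15 - 1/429.15))
1/T2 - 1/T1 = -9.3802e-05
ts2_new = 3.57 min

3.57 min


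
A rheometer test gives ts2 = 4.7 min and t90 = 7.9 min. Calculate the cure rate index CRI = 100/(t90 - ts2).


CRI = 100 / (t90 - ts2)
= 100 / (7.9 - 4.7)
= 100 / 3.2
= 31.25 min^-1

31.25 min^-1


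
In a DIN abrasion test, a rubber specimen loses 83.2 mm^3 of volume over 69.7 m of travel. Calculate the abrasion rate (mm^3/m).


Rate = volume_loss / distance
= 83.2 / 69.7
= 1.194 mm^3/m

1.194 mm^3/m


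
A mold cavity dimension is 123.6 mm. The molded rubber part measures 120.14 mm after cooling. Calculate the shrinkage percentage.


Shrinkage = (mold - part) / mold * 100
= (123.6 - 120.14) / 123.6 * 100
= 3.46 / 123.6 * 100
= 2.8%

2.8%


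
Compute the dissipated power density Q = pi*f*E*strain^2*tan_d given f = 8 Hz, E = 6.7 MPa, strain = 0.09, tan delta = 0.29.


Q = pi * f * E * strain^2 * tan_d
= pi * 8 * 6.7 * 0.09^2 * 0.29
= pi * 8 * 6.7 * 0.0081 * 0.29
= 0.3955

Q = 0.3955


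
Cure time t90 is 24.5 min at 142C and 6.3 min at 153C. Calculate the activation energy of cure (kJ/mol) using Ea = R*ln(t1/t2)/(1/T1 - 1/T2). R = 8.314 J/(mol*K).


T1 = 415.15 K, T2 = 426.15 K
1/T1 - 1/T2 = 6.2176e-05
ln(t1/t2) = ln(24.5/6.3) = 1.3581
Ea = 8.314 * 1.3581 / 6.2176e-05 = 181603.4643 J/mol
Ea = 181.6 kJ/mol

181.6 kJ/mol


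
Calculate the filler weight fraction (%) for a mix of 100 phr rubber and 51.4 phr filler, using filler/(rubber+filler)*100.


Filler % = filler / (rubber + filler) * 100
= 51.4 / (100 + 51.4) * 100
= 51.4 / 151.4 * 100
= 33.95%

33.95%


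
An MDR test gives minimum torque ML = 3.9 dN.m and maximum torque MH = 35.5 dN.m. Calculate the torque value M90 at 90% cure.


M90 = ML + 0.9 * (MH - ML)
M90 = 3.9 + 0.9 * (35.5 - 3.9)
M90 = 3.9 + 0.9 * 31.6
M90 = 32.34 dN.m

32.34 dN.m


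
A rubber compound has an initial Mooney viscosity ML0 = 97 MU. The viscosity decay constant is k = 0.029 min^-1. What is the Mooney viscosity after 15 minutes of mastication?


ML = ML0 * exp(-k * t)
ML = 97 * exp(-0.029 * 15)
ML = 97 * 0.6473
ML = 62.78 MU

62.78 MU


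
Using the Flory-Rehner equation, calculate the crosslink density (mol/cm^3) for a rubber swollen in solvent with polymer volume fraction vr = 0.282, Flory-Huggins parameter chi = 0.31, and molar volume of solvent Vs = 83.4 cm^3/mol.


ln(1 - vr) = ln(1 - 0.282) = -0.3313
Numerator = -((-0.3313) + 0.282 + 0.31 * 0.282^2) = 0.0246
Denominator = 83.4 * (0.282^(1/3) - 0.282/2) = 42.9316
nu = 0.0246 / 42.9316 = 5.7378e-04 mol/cm^3

5.7378e-04 mol/cm^3


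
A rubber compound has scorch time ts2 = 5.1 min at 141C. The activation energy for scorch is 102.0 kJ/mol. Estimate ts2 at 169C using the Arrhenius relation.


Convert temperatures: T1 = 141 + 273.15 = 414.15 K, T2 = 169 + 273.15 = 442.15 K
ts2_new = 5.1 * exp(102000 / 8.314 * (1/442.15 - 1/414.15))
1/T2 - 1/T1 = -1.5291e-04
ts2_new = 0.78 min

0.78 min


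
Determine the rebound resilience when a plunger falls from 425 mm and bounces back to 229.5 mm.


Resilience = h_rebound / h_drop * 100
= 229.5 / 425 * 100
= 54.0%

54.0%


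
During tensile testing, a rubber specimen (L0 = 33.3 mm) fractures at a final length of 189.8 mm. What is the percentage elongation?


Elongation = (Lf - L0) / L0 * 100
= (189.8 - 33.3) / 33.3 * 100
= 156.5 / 33.3 * 100
= 470.0%

470.0%


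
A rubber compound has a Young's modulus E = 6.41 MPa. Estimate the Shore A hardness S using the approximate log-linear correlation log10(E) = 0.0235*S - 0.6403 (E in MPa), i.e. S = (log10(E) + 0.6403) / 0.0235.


log10(E) = 0.0235*S - 0.6403  =>  S = (log10(E) + 0.6403) / 0.0235
log10(6.41) = 0.806858
S = (0.806858 + 0.6403) / 0.0235 = 1.447158 / 0.0235
S = 61.6

Shore A = 61.6


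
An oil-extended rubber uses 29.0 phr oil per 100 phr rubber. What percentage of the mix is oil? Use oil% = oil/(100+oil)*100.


Oil % = oil / (100 + oil) * 100
= 29.0 / (100 + 29.0) * 100
= 29.0 / 129.0 * 100
= 22.48%

22.48%


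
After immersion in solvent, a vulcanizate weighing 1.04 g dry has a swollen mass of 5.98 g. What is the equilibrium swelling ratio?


Q = W_swollen / W_dry
Q = 5.98 / 1.04
Q = 5.75

Q = 5.75


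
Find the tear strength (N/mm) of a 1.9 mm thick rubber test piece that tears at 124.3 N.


Tear strength = force / thickness
= 124.3 / 1.9
= 65.42 N/mm

65.42 N/mm


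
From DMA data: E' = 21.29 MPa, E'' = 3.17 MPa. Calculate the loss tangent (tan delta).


tan delta = E'' / E'
= 3.17 / 21.29
= 0.1489

tan delta = 0.1489


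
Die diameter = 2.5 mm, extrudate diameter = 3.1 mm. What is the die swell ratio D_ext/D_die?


Die swell ratio = D_extrudate / D_die
= 3.1 / 2.5
= 1.24

Die swell = 1.24


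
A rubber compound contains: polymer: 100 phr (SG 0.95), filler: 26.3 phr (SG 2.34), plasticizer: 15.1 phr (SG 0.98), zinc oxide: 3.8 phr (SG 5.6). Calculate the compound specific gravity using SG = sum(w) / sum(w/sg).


Sum of weights = 145.2
Volume contributions:
  polymer: 100/0.95 = 105.2632
  filler: 26.3/2.34 = 11.2393
  plasticizer: 15.1/0.98 = 15.4082
  zinc oxide: 3.8/5.6 = 0.6786
Sum of volumes = 132.5892
SG = 145.2 / 132.5892 = 1.095

SG = 1.095


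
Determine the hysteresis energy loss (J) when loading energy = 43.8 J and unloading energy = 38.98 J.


Hysteresis loss = loading - unloading
= 43.8 - 38.98
= 4.82 J

4.82 J


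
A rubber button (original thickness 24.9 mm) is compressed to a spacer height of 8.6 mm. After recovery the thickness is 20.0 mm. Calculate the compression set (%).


CS = (t0 - recovered) / (t0 - ts) * 100
= (24.9 - 20.0) / (24.9 - 8.6) * 100
= 4.9 / 16.3 * 100
= 30.1%

30.1%


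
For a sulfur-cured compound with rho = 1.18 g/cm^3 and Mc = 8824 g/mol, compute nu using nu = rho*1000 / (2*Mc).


nu = rho * 1000 / (2 * Mc)
nu = 1.18 * 1000 / (2 * 8824)
nu = 1180.0 / 17648
nu = 0.0669 mol/L

0.0669 mol/L


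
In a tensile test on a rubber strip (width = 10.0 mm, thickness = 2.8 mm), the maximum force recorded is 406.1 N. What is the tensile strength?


Area = width * thickness = 10.0 * 2.8 = 28.0 mm^2
TS = force / area = 406.1 / 28.0 = 14.5 MPa

14.5 MPa


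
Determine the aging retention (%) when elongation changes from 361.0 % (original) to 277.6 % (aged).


Retention = aged / original * 100
= 277.6 / 361.0 * 100
= 76.9%

76.9%


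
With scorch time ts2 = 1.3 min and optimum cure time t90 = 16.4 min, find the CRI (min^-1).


CRI = 100 / (t90 - ts2)
= 100 / (16.4 - 1.3)
= 100 / 15.1
= 6.62 min^-1

6.62 min^-1


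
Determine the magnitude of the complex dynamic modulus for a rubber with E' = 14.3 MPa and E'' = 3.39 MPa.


|E*| = sqrt(E'^2 + E''^2)
= sqrt(14.3^2 + 3.39^2)
= sqrt(204.4900 + 11.4921)
= 14.696 MPa

14.696 MPa


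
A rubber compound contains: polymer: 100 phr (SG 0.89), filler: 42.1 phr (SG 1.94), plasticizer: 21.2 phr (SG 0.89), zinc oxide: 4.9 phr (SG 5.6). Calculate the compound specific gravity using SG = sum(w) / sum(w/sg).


Sum of weights = 168.2
Volume contributions:
  polymer: 100/0.89 = 112.3596
  filler: 42.1/1.94 = 21.7010
  plasticizer: 21.2/0.89 = 23.8202
  zinc oxide: 4.9/5.6 = 0.8750
Sum of volumes = 158.7558
SG = 168.2 / 158.7558 = 1.059

SG = 1.059


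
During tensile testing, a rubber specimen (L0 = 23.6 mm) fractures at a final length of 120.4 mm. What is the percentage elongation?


Elongation = (Lf - L0) / L0 * 100
= (120.4 - 23.6) / 23.6 * 100
= 96.8 / 23.6 * 100
= 410.2%

410.2%


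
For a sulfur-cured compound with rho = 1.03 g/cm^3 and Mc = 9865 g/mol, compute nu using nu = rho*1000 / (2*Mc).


nu = rho * 1000 / (2 * Mc)
nu = 1.03 * 1000 / (2 * 9865)
nu = 1030.0 / 19730
nu = 0.0522 mol/L

0.0522 mol/L


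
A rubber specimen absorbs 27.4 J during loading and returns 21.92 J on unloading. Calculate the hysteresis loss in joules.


Hysteresis loss = loading - unloading
= 27.4 - 21.92
= 5.48 J

5.48 J


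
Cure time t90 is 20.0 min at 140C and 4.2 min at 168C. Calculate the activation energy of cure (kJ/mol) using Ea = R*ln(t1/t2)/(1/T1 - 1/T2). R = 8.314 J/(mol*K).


T1 = 413.15 K, T2 = 441.15 K
1/T1 - 1/T2 = 1.5363e-04
ln(t1/t2) = ln(20.0/4.2) = 1.5606
Ea = 8.314 * 1.5606 / 1.5363e-04 = 84459.9694 J/mol
Ea = 84.46 kJ/mol

84.46 kJ/mol


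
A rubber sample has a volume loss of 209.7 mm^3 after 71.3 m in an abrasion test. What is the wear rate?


Rate = volume_loss / distance
= 209.7 / 71.3
= 2.941 mm^3/m

2.941 mm^3/m


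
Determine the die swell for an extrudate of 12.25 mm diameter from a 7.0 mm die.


Die swell ratio = D_extrudate / D_die
= 12.25 / 7.0
= 1.75

Die swell = 1.75


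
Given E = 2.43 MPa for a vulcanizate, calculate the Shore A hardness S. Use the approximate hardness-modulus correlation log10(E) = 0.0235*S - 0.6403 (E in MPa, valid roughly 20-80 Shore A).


log10(E) = 0.0235*S - 0.6403  =>  S = (log10(E) + 0.6403) / 0.0235
log10(2.43) = 0.385606
S = (0.385606 + 0.6403) / 0.0235 = 1.025906 / 0.0235
S = 43.7

Shore A = 43.7


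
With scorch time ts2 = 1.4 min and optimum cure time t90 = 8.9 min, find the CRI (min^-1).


CRI = 100 / (t90 - ts2)
= 100 / (8.9 - 1.4)
= 100 / 7.5
= 13.33 min^-1

13.33 min^-1


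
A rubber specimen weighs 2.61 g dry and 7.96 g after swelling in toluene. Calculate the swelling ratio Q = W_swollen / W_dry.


Q = W_swollen / W_dry
Q = 7.96 / 2.61
Q = 3.05

Q = 3.05


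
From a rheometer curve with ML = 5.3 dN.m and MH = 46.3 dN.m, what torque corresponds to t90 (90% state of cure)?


M90 = ML + 0.9 * (MH - ML)
M90 = 5.3 + 0.9 * (46.3 - 5.3)
M90 = 5.3 + 0.9 * 41.0
M90 = 42.2 dN.m

42.2 dN.m


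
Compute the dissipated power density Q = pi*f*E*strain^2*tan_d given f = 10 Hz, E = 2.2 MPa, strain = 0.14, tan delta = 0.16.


Q = pi * f * E * strain^2 * tan_d
= pi * 10 * 2.2 * 0.14^2 * 0.16
= pi * 10 * 2.2 * 0.0196 * 0.16
= 0.2167

Q = 0.2167


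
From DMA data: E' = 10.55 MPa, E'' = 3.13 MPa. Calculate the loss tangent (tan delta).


tan delta = E'' / E'
= 3.13 / 10.55
= 0.2967

tan delta = 0.2967


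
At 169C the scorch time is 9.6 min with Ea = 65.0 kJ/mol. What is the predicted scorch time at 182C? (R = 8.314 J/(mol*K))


Convert temperatures: T1 = 169 + 273.15 = 442.15 K, T2 = 182 + 273.15 = 455.15 K
ts2_new = 9.6 * exp(65000 / 8.314 * (1/455.15 - 1/442.15))
1/T2 - 1/T1 = -6.4598e-05
ts2_new = 5.79 min

5.79 min


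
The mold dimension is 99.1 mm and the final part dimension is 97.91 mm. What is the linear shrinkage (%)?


Shrinkage = (mold - part) / mold * 100
= (99.1 - 97.91) / 99.1 * 100
= 1.19 / 99.1 * 100
= 1.2%

1.2%


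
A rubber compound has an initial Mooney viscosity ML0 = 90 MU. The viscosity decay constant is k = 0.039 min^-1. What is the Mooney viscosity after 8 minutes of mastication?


ML = ML0 * exp(-k * t)
ML = 90 * exp(-0.039 * 8)
ML = 90 * 0.7320
ML = 65.88 MU

65.88 MU


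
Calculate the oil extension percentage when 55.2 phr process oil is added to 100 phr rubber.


Oil % = oil / (100 + oil) * 100
= 55.2 / (100 + 55.2) * 100
= 55.2 / 155.2 * 100
= 35.57%

35.57%


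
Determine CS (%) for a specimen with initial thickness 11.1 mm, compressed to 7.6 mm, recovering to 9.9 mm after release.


CS = (t0 - recovered) / (t0 - ts) * 100
= (11.1 - 9.9) / (11.1 - 7.6) * 100
= 1.2 / 3.5 * 100
= 34.3%

34.3%


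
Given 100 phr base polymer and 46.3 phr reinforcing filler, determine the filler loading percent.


Filler % = filler / (rubber + filler) * 100
= 46.3 / (100 + 46.3) * 100
= 46.3 / 146.3 * 100
= 31.65%

31.65%


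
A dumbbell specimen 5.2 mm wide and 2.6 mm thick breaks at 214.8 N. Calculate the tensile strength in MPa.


Area = width * thickness = 5.2 * 2.6 = 13.52 mm^2
TS = force / area = 214.8 / 13.52 = 15.89 MPa

15.89 MPa


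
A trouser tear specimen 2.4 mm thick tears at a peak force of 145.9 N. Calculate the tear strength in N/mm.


Tear strength = force / thickness
= 145.9 / 2.4
= 60.79 N/mm

60.79 N/mm


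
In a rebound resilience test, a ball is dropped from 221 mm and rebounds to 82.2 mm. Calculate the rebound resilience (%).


Resilience = h_rebound / h_drop * 100
= 82.2 / 221 * 100
= 37.2%

37.2%


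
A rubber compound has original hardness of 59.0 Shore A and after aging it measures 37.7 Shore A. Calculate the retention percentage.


Retention = aged / original * 100
= 37.7 / 59.0 * 100
= 63.9%

63.9%


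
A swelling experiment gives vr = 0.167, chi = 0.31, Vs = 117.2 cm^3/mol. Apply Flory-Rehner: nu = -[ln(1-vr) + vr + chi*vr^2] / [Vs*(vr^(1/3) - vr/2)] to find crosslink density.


ln(1 - vr) = ln(1 - 0.167) = -0.1827
Numerator = -((-0.1827) + 0.167 + 0.31 * 0.167^2) = 0.0071
Denominator = 117.2 * (0.167^(1/3) - 0.167/2) = 54.7544
nu = 0.0071 / 54.7544 = 1.2923e-04 mol/cm^3

1.2923e-04 mol/cm^3


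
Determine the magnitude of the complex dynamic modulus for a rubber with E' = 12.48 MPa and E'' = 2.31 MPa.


|E*| = sqrt(E'^2 + E''^2)
= sqrt(12.48^2 + 2.31^2)
= sqrt(155.7504 + 5.3361)
= 12.692 MPa

12.692 MPa


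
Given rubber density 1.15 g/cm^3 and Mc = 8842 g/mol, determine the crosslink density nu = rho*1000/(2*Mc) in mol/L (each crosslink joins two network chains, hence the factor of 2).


nu = rho * 1000 / (2 * Mc)
nu = 1.15 * 1000 / (2 * 8842)
nu = 1150.0 / 17684
nu = 0.0650 mol/L

0.0650 mol/L


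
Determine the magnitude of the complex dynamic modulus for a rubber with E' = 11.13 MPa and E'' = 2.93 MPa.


|E*| = sqrt(E'^2 + E''^2)
= sqrt(11.13^2 + 2.93^2)
= sqrt(123.8769 + 8.5849)
= 11.509 MPa

11.509 MPa


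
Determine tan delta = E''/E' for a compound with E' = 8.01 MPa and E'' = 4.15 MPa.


tan delta = E'' / E'
= 4.15 / 8.01
= 0.5181

tan delta = 0.5181


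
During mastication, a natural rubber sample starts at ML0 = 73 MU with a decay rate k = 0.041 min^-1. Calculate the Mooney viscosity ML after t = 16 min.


ML = ML0 * exp(-k * t)
ML = 73 * exp(-0.041 * 16)
ML = 73 * 0.5189
ML = 37.88 MU

37.88 MU


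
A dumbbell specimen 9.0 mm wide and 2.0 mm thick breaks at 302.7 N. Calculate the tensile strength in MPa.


Area = width * thickness = 9.0 * 2.0 = 18.0 mm^2
TS = force / area = 302.7 / 18.0 = 16.82 MPa

16.82 MPa


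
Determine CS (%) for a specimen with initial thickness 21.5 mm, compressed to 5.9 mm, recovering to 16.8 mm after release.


CS = (t0 - recovered) / (t0 - ts) * 100
= (21.5 - 16.8) / (21.5 - 5.9) * 100
= 4.7 / 15.6 * 100
= 30.1%

30.1%


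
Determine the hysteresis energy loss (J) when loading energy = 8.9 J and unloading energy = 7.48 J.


Hysteresis loss = loading - unloading
= 8.9 - 7.48
= 1.42 J

1.42 J


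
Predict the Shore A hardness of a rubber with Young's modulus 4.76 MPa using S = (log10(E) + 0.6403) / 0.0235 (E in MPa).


log10(E) = 0.0235*S - 0.6403  =>  S = (log10(E) + 0.6403) / 0.0235
log10(4.76) = 0.677607
S = (0.677607 + 0.6403) / 0.0235 = 1.317907 / 0.0235
S = 56.1

Shore A = 56.1


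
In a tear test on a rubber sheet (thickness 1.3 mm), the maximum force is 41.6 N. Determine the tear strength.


Tear strength = force / thickness
= 41.6 / 1.3
= 32.0 N/mm

32.0 N/mm


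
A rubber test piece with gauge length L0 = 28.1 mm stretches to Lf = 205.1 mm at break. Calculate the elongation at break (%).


Elongation = (Lf - L0) / L0 * 100
= (205.1 - 28.1) / 28.1 * 100
= 177.0 / 28.1 * 100
= 629.9%

629.9%


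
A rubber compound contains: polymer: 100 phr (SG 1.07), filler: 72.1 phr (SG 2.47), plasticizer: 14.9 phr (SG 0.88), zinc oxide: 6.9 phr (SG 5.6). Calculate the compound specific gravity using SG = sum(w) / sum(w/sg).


Sum of weights = 193.9
Volume contributions:
  polymer: 100/1.07 = 93.4579
  filler: 72.1/2.47 = 29.1903
  plasticizer: 14.9/0.88 = 16.9318
  zinc oxide: 6.9/5.6 = 1.2321
Sum of volumes = 140.8122
SG = 193.9 / 140.8122 = 1.377

SG = 1.377


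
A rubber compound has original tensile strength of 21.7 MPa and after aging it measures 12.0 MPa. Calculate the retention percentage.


Retention = aged / original * 100
= 12.0 / 21.7 * 100
= 55.3%

55.3%


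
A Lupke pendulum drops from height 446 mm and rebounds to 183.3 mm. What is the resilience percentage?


Resilience = h_rebound / h_drop * 100
= 183.3 / 446 * 100
= 41.1%

41.1%


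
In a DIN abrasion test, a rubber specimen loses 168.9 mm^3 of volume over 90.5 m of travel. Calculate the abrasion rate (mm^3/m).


Rate = volume_loss / distance
= 168.9 / 90.5
= 1.866 mm^3/m

1.866 mm^3/m


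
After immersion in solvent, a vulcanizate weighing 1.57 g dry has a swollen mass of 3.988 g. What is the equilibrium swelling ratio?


Q = W_swollen / W_dry
Q = 3.988 / 1.57
Q = 2.54

Q = 2.54


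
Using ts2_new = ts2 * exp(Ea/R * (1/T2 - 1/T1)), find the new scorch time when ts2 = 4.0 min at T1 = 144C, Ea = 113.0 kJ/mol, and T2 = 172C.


Convert temperatures: T1 = 144 + 273.15 = 417.15 K, T2 = 172 + 273.15 = 445.15 K
ts2_new = 4.0 * exp(113000 / 8.314 * (1/445.15 - 1/417.15))
1/T2 - 1/T1 = -1.5079e-04
ts2_new = 0.52 min

0.52 min


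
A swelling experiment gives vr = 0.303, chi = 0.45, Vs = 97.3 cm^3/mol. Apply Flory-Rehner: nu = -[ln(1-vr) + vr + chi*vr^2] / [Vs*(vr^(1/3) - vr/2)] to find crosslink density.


ln(1 - vr) = ln(1 - 0.303) = -0.3610
Numerator = -((-0.3610) + 0.303 + 0.45 * 0.303^2) = 0.0167
Denominator = 97.3 * (0.303^(1/3) - 0.303/2) = 50.6113
nu = 0.0167 / 50.6113 = 3.2909e-04 mol/cm^3

3.2909e-04 mol/cm^3


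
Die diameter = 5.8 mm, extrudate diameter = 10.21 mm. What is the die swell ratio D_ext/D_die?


Die swell ratio = D_extrudate / D_die
= 10.21 / 5.8
= 1.76

Die swell = 1.76


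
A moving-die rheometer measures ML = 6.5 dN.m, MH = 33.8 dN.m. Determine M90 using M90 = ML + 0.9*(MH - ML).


M90 = ML + 0.9 * (MH - ML)
M90 = 6.5 + 0.9 * (33.8 - 6.5)
M90 = 6.5 + 0.9 * 27.3
M90 = 31.07 dN.m

31.07 dN.m


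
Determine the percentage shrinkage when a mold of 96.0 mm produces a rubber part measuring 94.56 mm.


Shrinkage = (mold - part) / mold * 100
= (96.0 - 94.56) / 96.0 * 100
= 1.44 / 96.0 * 100
= 1.5%

1.5%


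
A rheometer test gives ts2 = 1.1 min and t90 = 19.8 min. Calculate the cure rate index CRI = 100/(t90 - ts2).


CRI = 100 / (t90 - ts2)
= 100 / (19.8 - 1.1)
= 100 / 18.7
= 5.35 min^-1

5.35 min^-1


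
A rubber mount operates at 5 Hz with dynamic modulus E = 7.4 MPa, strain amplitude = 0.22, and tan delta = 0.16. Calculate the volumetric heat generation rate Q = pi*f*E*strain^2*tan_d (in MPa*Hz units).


Q = pi * f * E * strain^2 * tan_d
= pi * 5 * 7.4 * 0.22^2 * 0.16
= pi * 5 * 7.4 * 0.0484 * 0.16
= 0.9002

Q = 0.9002


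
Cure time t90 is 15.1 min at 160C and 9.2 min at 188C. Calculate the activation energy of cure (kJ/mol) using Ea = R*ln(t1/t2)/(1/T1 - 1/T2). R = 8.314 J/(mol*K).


T1 = 433.15 K, T2 = 461.15 K
1/T1 - 1/T2 = 1.4018e-04
ln(t1/t2) = ln(15.1/9.2) = 0.4955
Ea = 8.314 * 0.4955 / 1.4018e-04 = 29387.8977 J/mol
Ea = 29.39 kJ/mol

29.39 kJ/mol
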